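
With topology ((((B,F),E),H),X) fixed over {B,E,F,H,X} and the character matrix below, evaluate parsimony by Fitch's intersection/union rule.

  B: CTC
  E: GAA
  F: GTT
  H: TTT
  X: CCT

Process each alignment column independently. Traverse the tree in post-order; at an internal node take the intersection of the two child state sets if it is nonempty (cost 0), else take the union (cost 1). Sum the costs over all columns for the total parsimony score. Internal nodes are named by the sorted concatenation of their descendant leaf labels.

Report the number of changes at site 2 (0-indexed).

2

BF@0: {C} ∪ {G} = {C,G} (union, +1)
BEF@0: {C,G} ∩ {G} = {G} (intersection, +0)
BEFH@0: {G} ∪ {T} = {G,T} (union, +1)
BEFHX@0: {G,T} ∪ {C} = {C,G,T} (union, +1)
BF@1: {T} ∩ {T} = {T} (intersection, +0)
BEF@1: {T} ∪ {A} = {A,T} (union, +1)
BEFH@1: {A,T} ∩ {T} = {T} (intersection, +0)
BEFHX@1: {T} ∪ {C} = {C,T} (union, +1)
BF@2: {C} ∪ {T} = {C,T} (union, +1)
BEF@2: {C,T} ∪ {A} = {A,C,T} (union, +1)
BEFH@2: {A,C,T} ∩ {T} = {T} (intersection, +0)
BEFHX@2: {T} ∩ {T} = {T} (intersection, +0)
per-site changes: [3, 2, 2]; total = 7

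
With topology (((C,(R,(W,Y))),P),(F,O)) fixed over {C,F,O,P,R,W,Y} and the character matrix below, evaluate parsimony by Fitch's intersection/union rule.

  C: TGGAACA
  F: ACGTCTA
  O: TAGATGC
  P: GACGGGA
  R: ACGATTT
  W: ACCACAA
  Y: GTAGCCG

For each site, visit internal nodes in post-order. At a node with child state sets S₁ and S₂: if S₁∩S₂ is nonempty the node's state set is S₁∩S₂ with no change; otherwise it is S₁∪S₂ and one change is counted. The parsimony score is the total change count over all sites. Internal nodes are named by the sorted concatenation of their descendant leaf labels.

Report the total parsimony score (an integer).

25

WY@0: {A} ∪ {G} = {A,G} (union, +1)
RWY@0: {A} ∩ {A,G} = {A} (intersection, +0)
CRWY@0: {T} ∪ {A} = {A,T} (union, +1)
CPRWY@0: {A,T} ∪ {G} = {A,G,T} (union, +1)
FO@0: {A} ∪ {T} = {A,T} (union, +1)
CFOPRWY@0: {A,G,T} ∩ {A,T} = {A,T} (intersection, +0)
WY@1: {C} ∪ {T} = {C,T} (union, +1)
RWY@1: {C} ∩ {C,T} = {C} (intersection, +0)
CRWY@1: {G} ∪ {C} = {C,G} (union, +1)
CPRWY@1: {C,G} ∪ {A} = {A,C,G} (union, +1)
FO@1: {C} ∪ {A} = {A,C} (union, +1)
CFOPRWY@1: {A,C,G} ∩ {A,C} = {A,C} (intersection, +0)
WY@2: {C} ∪ {A} = {A,C} (union, +1)
RWY@2: {G} ∪ {A,C} = {A,C,G} (union, +1)
CRWY@2: {G} ∩ {A,C,G} = {G} (intersection, +0)
CPRWY@2: {G} ∪ {C} = {C,G} (union, +1)
FO@2: {G} ∩ {G} = {G} (intersection, +0)
CFOPRWY@2: {C,G} ∩ {G} = {G} (intersection, +0)
WY@3: {A} ∪ {G} = {A,G} (union, +1)
RWY@3: {A} ∩ {A,G} = {A} (intersection, +0)
CRWY@3: {A} ∩ {A} = {A} (intersection, +0)
CPRWY@3: {A} ∪ {G} = {A,G} (union, +1)
FO@3: {T} ∪ {A} = {A,T} (union, +1)
CFOPRWY@3: {A,G} ∩ {A,T} = {A} (intersection, +0)
WY@4: {C} ∩ {C} = {C} (intersection, +0)
RWY@4: {T} ∪ {C} = {C,T} (union, +1)
CRWY@4: {A} ∪ {C,T} = {A,C,T} (union, +1)
CPRWY@4: {A,C,T} ∪ {G} = {A,C,G,T} (union, +1)
FO@4: {C} ∪ {T} = {C,T} (union, +1)
CFOPRWY@4: {A,C,G,T} ∩ {C,T} = {C,T} (intersection, +0)
WY@5: {A} ∪ {C} = {A,C} (union, +1)
RWY@5: {T} ∪ {A,C} = {A,C,T} (union, +1)
CRWY@5: {C} ∩ {A,C,T} = {C} (intersection, +0)
CPRWY@5: {C} ∪ {G} = {C,G} (union, +1)
FO@5: {T} ∪ {G} = {G,T} (union, +1)
CFOPRWY@5: {C,G} ∩ {G,T} = {G} (intersection, +0)
WY@6: {A} ∪ {G} = {A,G} (union, +1)
RWY@6: {T} ∪ {A,G} = {A,G,T} (union, +1)
CRWY@6: {A} ∩ {A,G,T} = {A} (intersection, +0)
CPRWY@6: {A} ∩ {A} = {A} (intersection, +0)
FO@6: {A} ∪ {C} = {A,C} (union, +1)
CFOPRWY@6: {A} ∩ {A,C} = {A} (intersection, +0)
per-site changes: [4, 4, 3, 3, 4, 4, 3]; total = 25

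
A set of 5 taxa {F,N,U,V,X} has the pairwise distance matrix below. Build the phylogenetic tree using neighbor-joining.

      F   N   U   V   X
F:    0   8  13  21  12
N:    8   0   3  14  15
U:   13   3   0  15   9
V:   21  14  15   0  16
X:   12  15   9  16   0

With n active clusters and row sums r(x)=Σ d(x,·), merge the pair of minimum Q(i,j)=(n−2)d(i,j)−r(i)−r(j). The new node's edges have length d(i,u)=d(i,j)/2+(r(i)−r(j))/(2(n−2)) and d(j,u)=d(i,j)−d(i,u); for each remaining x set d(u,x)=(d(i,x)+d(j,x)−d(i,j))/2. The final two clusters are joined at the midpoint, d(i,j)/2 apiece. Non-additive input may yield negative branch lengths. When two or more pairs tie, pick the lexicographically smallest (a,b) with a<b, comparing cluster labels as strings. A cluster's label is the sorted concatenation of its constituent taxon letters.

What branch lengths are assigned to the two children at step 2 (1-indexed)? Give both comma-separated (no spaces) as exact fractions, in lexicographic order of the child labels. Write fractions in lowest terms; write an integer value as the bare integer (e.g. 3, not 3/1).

55/8,17/8

1. join N+U (d=3, Q=-71) ⇒ NU; edges |N|=3/2, |U|=3/2
  updated: d(F,NU)=9, d(NU,V)=13, d(NU,X)=21/2
2. join F+NU (d=9, Q=-113/2) ⇒ FNU; edges |F|=55/8, |NU|=17/8
  updated: d(FNU,V)=25/2, d(FNU,X)=27/4
3. join FNU+V (d=25/2, Q=-141/4) ⇒ FNUV; edges |FNU|=13/8, |V|=87/8
  updated: d(FNUV,X)=41/8
4. join FNUV+X (d=41/8) ⇒ FNUVX; edges |FNUV|=41/16, |X|=41/16
final tree: (((F:55/8,(N:3/2,U:3/2):17/8):13/8,V:87/8):41/16,X:41/16)
total length: 237/8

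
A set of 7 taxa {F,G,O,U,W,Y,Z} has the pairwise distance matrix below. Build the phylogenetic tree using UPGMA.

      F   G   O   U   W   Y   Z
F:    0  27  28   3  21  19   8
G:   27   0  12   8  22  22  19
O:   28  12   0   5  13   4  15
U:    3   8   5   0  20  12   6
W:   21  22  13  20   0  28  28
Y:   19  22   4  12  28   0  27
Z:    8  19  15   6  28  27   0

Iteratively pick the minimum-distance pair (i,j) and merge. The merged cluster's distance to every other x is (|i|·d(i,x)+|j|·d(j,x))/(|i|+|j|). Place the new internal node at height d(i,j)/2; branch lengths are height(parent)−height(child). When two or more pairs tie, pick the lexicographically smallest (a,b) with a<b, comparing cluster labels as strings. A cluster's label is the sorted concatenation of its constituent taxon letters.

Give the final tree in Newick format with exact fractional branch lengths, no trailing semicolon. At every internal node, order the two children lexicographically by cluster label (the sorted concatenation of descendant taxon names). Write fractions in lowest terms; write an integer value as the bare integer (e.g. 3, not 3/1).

iteration 1: select F,U (d=3); attach at lengths (3/2, 3/2); label the merged cluster FU
  updated: d(FU,G)=35/2, d(FU,O)=33/2, d(FU,W)=41/2, d(FU,Y)=31/2, d(FU,Z)=7
iteration 2: select O,Y (d=4); attach at lengths (2, 2); label the merged cluster OY
  updated: d(FU,OY)=16, d(G,OY)=17, d(OY,W)=41/2, d(OY,Z)=21
iteration 3: select FU,Z (d=7); attach at lengths (2, 7/2); label the merged cluster FUZ
  updated: d(FUZ,G)=18, d(FUZ,OY)=53/3, d(FUZ,W)=23
iteration 4: select G,OY (d=17); attach at lengths (17/2, 13/2); label the merged cluster GOY
  updated: d(FUZ,GOY)=160/9, d(GOY,W)=21
iteration 5: select FUZ,GOY (d=160/9); attach at lengths (97/18, 7/18); label the merged cluster FGOUYZ
  updated: d(FGOUYZ,W)=22
iteration 6: select FGOUYZ,W (d=22); attach at lengths (19/9, 11); label the merged cluster FGOUWYZ
final tree: ((((F:3/2,U:3/2):2,Z:7/2):97/18,(G:17/2,(O:2,Y:2):13/2):7/18):19/9,W:11)
total length: 835/18

((((F:3/2,U:3/2):2,Z:7/2):97/18,(G:17/2,(O:2,Y:2):13/2):7/18):19/9,W:11)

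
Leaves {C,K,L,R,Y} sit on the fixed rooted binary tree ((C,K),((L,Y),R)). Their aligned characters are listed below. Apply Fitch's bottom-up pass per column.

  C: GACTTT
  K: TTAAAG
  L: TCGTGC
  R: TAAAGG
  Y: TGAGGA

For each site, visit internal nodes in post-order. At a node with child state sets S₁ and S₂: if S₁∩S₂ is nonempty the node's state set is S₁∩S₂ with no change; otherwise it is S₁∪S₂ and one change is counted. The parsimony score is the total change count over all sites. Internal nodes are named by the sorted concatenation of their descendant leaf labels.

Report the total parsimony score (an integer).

14

[col 0] CK: children C:{G}, K:{T} ∪→ {G,T}; cost 1
[col 0] LY: children L:{T}, Y:{T} ∩→ {T}; cost 0
[col 0] LRY: children LY:{T}, R:{T} ∩→ {T}; cost 0
[col 0] CKLRY: children CK:{G,T}, LRY:{T} ∩→ {T}; cost 0
[col 1] CK: children C:{A}, K:{T} ∪→ {A,T}; cost 1
[col 1] LY: children L:{C}, Y:{G} ∪→ {C,G}; cost 1
[col 1] LRY: children LY:{C,G}, R:{A} ∪→ {A,C,G}; cost 1
[col 1] CKLRY: children CK:{A,T}, LRY:{A,C,G} ∩→ {A}; cost 0
[col 2] CK: children C:{C}, K:{A} ∪→ {A,C}; cost 1
[col 2] LY: children L:{G}, Y:{A} ∪→ {A,G}; cost 1
[col 2] LRY: children LY:{A,G}, R:{A} ∩→ {A}; cost 0
[col 2] CKLRY: children CK:{A,C}, LRY:{A} ∩→ {A}; cost 0
[col 3] CK: children C:{T}, K:{A} ∪→ {A,T}; cost 1
[col 3] LY: children L:{T}, Y:{G} ∪→ {G,T}; cost 1
[col 3] LRY: children LY:{G,T}, R:{A} ∪→ {A,G,T}; cost 1
[col 3] CKLRY: children CK:{A,T}, LRY:{A,G,T} ∩→ {A,T}; cost 0
[col 4] CK: children C:{T}, K:{A} ∪→ {A,T}; cost 1
[col 4] LY: children L:{G}, Y:{G} ∩→ {G}; cost 0
[col 4] LRY: children LY:{G}, R:{G} ∩→ {G}; cost 0
[col 4] CKLRY: children CK:{A,T}, LRY:{G} ∪→ {A,G,T}; cost 1
[col 5] CK: children C:{T}, K:{G} ∪→ {G,T}; cost 1
[col 5] LY: children L:{C}, Y:{A} ∪→ {A,C}; cost 1
[col 5] LRY: children LY:{A,C}, R:{G} ∪→ {A,C,G}; cost 1
[col 5] CKLRY: children CK:{G,T}, LRY:{A,C,G} ∩→ {G}; cost 0
per-site changes: [1, 3, 2, 3, 2, 3]; total = 14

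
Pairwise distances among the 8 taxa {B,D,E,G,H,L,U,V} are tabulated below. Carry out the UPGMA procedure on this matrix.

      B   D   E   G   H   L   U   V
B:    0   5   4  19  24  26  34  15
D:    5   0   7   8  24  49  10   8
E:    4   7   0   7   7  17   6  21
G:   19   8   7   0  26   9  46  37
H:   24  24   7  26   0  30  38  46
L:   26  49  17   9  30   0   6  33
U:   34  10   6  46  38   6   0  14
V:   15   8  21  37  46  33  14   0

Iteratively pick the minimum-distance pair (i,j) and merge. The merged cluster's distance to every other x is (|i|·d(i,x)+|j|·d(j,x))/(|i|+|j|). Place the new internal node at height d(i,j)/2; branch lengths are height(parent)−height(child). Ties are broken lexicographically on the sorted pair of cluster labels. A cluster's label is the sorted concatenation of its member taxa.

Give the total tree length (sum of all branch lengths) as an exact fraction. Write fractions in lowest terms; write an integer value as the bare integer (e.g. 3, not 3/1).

2467/40

step 1: merge (B,E) at d=4; branch lengths B→2, E→2; new cluster BE
  updated: d(BE,D)=6, d(BE,G)=13, d(BE,H)=31/2, d(BE,L)=43/2, d(BE,U)=20, d(BE,V)=18
step 2: merge (BE,D) at d=6; branch lengths BE→1, D→3; new cluster BDE
  updated: d(BDE,G)=34/3, d(BDE,H)=55/3, d(BDE,L)=92/3, d(BDE,U)=50/3, d(BDE,V)=44/3
step 3: merge (L,U) at d=6; branch lengths L→3, U→3; new cluster LU
  updated: d(BDE,LU)=71/3, d(G,LU)=55/2, d(H,LU)=34, d(LU,V)=47/2
step 4: merge (BDE,G) at d=34/3; branch lengths BDE→8/3, G→17/3; new cluster BDEG
  updated: d(BDEG,H)=81/4, d(BDEG,LU)=197/8, d(BDEG,V)=81/4
step 5: merge (BDEG,H) at d=81/4; branch lengths BDEG→107/24, H→81/8; new cluster BDEGH
  updated: d(BDEGH,LU)=53/2, d(BDEGH,V)=127/5
step 6: merge (LU,V) at d=47/2; branch lengths LU→35/4, V→47/4; new cluster LUV
  updated: d(BDEGH,LUV)=392/15
step 7: merge (BDEGH,LUV) at d=392/15; branch lengths BDEGH→353/120, LUV→79/60; new cluster BDEGHLUV
final tree: (((((B:2,E:2):1,D:3):8/3,G:17/3):107/24,H:81/8):353/120,((L:3,U:3):35/4,V:47/4):79/60)
total length: 2467/40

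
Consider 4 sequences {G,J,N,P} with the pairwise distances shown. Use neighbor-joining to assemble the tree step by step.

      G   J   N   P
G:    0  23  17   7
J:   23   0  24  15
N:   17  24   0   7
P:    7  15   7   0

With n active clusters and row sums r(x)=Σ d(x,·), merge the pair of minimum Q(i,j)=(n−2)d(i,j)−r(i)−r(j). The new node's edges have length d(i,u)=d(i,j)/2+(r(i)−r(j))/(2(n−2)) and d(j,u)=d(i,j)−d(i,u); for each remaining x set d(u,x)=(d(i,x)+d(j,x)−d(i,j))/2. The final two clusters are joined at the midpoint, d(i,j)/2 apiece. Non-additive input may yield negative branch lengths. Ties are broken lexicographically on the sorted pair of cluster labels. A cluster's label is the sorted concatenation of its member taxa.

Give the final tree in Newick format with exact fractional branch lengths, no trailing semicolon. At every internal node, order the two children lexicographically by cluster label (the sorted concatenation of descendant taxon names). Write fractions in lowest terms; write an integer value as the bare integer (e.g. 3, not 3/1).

1. join G+J (d=23, Q=-63) ⇒ GJ; edges |G|=31/4, |J|=61/4
  updated: d(GJ,N)=9, d(GJ,P)=-1/2
2. join GJ+N (d=9, Q=-31/2) ⇒ GJN; edges |GJ|=3/4, |N|=33/4
  updated: d(GJN,P)=-5/4
3. join GJN+P (d=-5/4) ⇒ GJNP; edges |GJN|=-5/8, |P|=-5/8
final tree: (((G:31/4,J:61/4):3/4,N:33/4):-5/8,P:-5/8)
total length: 123/4

(((G:31/4,J:61/4):3/4,N:33/4):-5/8,P:-5/8)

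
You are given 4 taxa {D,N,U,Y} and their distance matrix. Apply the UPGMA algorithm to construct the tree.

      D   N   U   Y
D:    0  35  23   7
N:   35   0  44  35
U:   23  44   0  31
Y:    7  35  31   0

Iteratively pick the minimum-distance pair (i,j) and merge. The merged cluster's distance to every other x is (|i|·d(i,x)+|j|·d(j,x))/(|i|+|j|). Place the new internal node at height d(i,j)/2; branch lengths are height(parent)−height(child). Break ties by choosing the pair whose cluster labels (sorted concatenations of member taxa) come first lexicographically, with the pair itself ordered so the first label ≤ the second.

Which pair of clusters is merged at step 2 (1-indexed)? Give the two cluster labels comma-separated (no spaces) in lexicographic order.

step 1: merge (D,Y) at d=7; branch lengths D→7/2, Y→7/2; new cluster DY
  updated: d(DY,N)=35, d(DY,U)=27
step 2: merge (DY,U) at d=27; branch lengths DY→10, U→27/2; new cluster DUY
  updated: d(DUY,N)=38
step 3: merge (DUY,N) at d=38; branch lengths DUY→11/2, N→19; new cluster DNUY
final tree: (((D:7/2,Y:7/2):10,U:27/2):11/2,N:19)
total length: 55

DY,U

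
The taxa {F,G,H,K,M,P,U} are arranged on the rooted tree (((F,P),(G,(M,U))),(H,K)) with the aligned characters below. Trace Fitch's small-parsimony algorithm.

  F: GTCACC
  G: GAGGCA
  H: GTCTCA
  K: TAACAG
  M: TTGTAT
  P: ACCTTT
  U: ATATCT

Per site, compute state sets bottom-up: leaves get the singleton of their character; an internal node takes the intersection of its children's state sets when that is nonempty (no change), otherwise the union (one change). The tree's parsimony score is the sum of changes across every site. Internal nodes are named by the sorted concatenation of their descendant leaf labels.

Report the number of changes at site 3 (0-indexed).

3

FP@0: {G} ∪ {A} = {A,G} (union, +1)
MU@0: {T} ∪ {A} = {A,T} (union, +1)
GMU@0: {G} ∪ {A,T} = {A,G,T} (union, +1)
FGMPU@0: {A,G} ∩ {A,G,T} = {A,G} (intersection, +0)
HK@0: {G} ∪ {T} = {G,T} (union, +1)
FGHKMPU@0: {A,G} ∩ {G,T} = {G} (intersection, +0)
FP@1: {T} ∪ {C} = {C,T} (union, +1)
MU@1: {T} ∩ {T} = {T} (intersection, +0)
GMU@1: {A} ∪ {T} = {A,T} (union, +1)
FGMPU@1: {C,T} ∩ {A,T} = {T} (intersection, +0)
HK@1: {T} ∪ {A} = {A,T} (union, +1)
FGHKMPU@1: {T} ∩ {A,T} = {T} (intersection, +0)
FP@2: {C} ∩ {C} = {C} (intersection, +0)
MU@2: {G} ∪ {A} = {A,G} (union, +1)
GMU@2: {G} ∩ {A,G} = {G} (intersection, +0)
FGMPU@2: {C} ∪ {G} = {C,G} (union, +1)
HK@2: {C} ∪ {A} = {A,C} (union, +1)
FGHKMPU@2: {C,G} ∩ {A,C} = {C} (intersection, +0)
FP@3: {A} ∪ {T} = {A,T} (union, +1)
MU@3: {T} ∩ {T} = {T} (intersection, +0)
GMU@3: {G} ∪ {T} = {G,T} (union, +1)
FGMPU@3: {A,T} ∩ {G,T} = {T} (intersection, +0)
HK@3: {T} ∪ {C} = {C,T} (union, +1)
FGHKMPU@3: {T} ∩ {C,T} = {T} (intersection, +0)
FP@4: {C} ∪ {T} = {C,T} (union, +1)
MU@4: {A} ∪ {C} = {A,C} (union, +1)
GMU@4: {C} ∩ {A,C} = {C} (intersection, +0)
FGMPU@4: {C,T} ∩ {C} = {C} (intersection, +0)
HK@4: {C} ∪ {A} = {A,C} (union, +1)
FGHKMPU@4: {C} ∩ {A,C} = {C} (intersection, +0)
FP@5: {C} ∪ {T} = {C,T} (union, +1)
MU@5: {T} ∩ {T} = {T} (intersection, +0)
GMU@5: {A} ∪ {T} = {A,T} (union, +1)
FGMPU@5: {C,T} ∩ {A,T} = {T} (intersection, +0)
HK@5: {A} ∪ {G} = {A,G} (union, +1)
FGHKMPU@5: {T} ∪ {A,G} = {A,G,T} (union, +1)
per-site changes: [4, 3, 3, 3, 3, 4]; total = 20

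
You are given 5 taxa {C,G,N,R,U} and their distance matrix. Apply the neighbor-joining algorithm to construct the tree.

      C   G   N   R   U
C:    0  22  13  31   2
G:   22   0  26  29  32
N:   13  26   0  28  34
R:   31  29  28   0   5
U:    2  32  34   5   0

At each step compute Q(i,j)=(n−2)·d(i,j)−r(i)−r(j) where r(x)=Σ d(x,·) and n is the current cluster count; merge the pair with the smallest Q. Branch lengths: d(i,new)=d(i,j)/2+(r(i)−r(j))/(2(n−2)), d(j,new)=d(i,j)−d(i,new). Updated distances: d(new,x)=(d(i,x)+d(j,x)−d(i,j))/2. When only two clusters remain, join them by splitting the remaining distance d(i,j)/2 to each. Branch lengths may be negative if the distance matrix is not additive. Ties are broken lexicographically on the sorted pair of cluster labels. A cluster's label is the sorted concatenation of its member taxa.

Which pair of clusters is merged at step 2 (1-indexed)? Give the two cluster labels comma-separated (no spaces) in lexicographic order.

C,RU

step 1: merge (R,U) at d=5, Q=-151; branch lengths R→35/6, U→-5/6; new cluster RU
  updated: d(C,RU)=14, d(G,RU)=28, d(N,RU)=57/2
step 2: merge (C,RU) at d=14, Q=-183/2; branch lengths C→13/8, RU→99/8; new cluster CRU
  updated: d(CRU,G)=18, d(CRU,N)=55/4
step 3: merge (CRU,G) at d=18, Q=-231/4; branch lengths CRU→23/8, G→121/8; new cluster CGRU
  updated: d(CGRU,N)=87/8
step 4: merge (CGRU,N) at d=87/8; branch lengths CGRU→87/16, N→87/16; new cluster CGNRU
final tree: (((C:13/8,(R:35/6,U:-5/6):99/8):23/8,G:121/8):87/16,N:87/16)
total length: 383/8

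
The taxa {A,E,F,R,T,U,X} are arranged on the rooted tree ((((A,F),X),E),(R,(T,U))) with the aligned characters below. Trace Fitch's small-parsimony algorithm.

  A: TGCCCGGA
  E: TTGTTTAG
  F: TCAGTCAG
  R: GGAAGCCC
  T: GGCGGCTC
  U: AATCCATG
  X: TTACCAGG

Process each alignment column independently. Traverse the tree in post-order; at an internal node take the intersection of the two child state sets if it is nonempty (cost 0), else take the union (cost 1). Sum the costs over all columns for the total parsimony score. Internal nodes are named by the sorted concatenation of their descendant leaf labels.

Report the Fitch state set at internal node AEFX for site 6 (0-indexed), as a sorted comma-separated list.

[col 0] AF: children A:{T}, F:{T} ∩→ {T}; cost 0
[col 0] AFX: children AF:{T}, X:{T} ∩→ {T}; cost 0
[col 0] AEFX: children AFX:{T}, E:{T} ∩→ {T}; cost 0
[col 0] TU: children T:{G}, U:{A} ∪→ {A,G}; cost 1
[col 0] RTU: children R:{G}, TU:{A,G} ∩→ {G}; cost 0
[col 0] AEFRTUX: children AEFX:{T}, RTU:{G} ∪→ {G,T}; cost 1
[col 1] AF: children A:{G}, F:{C} ∪→ {C,G}; cost 1
[col 1] AFX: children AF:{C,G}, X:{T} ∪→ {C,G,T}; cost 1
[col 1] AEFX: children AFX:{C,G,T}, E:{T} ∩→ {T}; cost 0
[col 1] TU: children T:{G}, U:{A} ∪→ {A,G}; cost 1
[col 1] RTU: children R:{G}, TU:{A,G} ∩→ {G}; cost 0
[col 1] AEFRTUX: children AEFX:{T}, RTU:{G} ∪→ {G,T}; cost 1
[col 2] AF: children A:{C}, F:{A} ∪→ {A,C}; cost 1
[col 2] AFX: children AF:{A,C}, X:{A} ∩→ {A}; cost 0
[col 2] AEFX: children AFX:{A}, E:{G} ∪→ {A,G}; cost 1
[col 2] TU: children T:{C}, U:{T} ∪→ {C,T}; cost 1
[col 2] RTU: children R:{A}, TU:{C,T} ∪→ {A,C,T}; cost 1
[col 2] AEFRTUX: children AEFX:{A,G}, RTU:{A,C,T} ∩→ {A}; cost 0
[col 3] AF: children A:{C}, F:{G} ∪→ {C,G}; cost 1
[col 3] AFX: children AF:{C,G}, X:{C} ∩→ {C}; cost 0
[col 3] AEFX: children AFX:{C}, E:{T} ∪→ {C,T}; cost 1
[col 3] TU: children T:{G}, U:{C} ∪→ {C,G}; cost 1
[col 3] RTU: children R:{A}, TU:{C,G} ∪→ {A,C,G}; cost 1
[col 3] AEFRTUX: children AEFX:{C,T}, RTU:{A,C,G} ∩→ {C}; cost 0
[col 4] AF: children A:{C}, F:{T} ∪→ {C,T}; cost 1
[col 4] AFX: children AF:{C,T}, X:{C} ∩→ {C}; cost 0
[col 4] AEFX: children AFX:{C}, E:{T} ∪→ {C,T}; cost 1
[col 4] TU: children T:{G}, U:{C} ∪→ {C,G}; cost 1
[col 4] RTU: children R:{G}, TU:{C,G} ∩→ {G}; cost 0
[col 4] AEFRTUX: children AEFX:{C,T}, RTU:{G} ∪→ {C,G,T}; cost 1
[col 5] AF: children A:{G}, F:{C} ∪→ {C,G}; cost 1
[col 5] AFX: children AF:{C,G}, X:{A} ∪→ {A,C,G}; cost 1
[col 5] AEFX: children AFX:{A,C,G}, E:{T} ∪→ {A,C,G,T}; cost 1
[col 5] TU: children T:{C}, U:{A} ∪→ {A,C}; cost 1
[col 5] RTU: children R:{C}, TU:{A,C} ∩→ {C}; cost 0
[col 5] AEFRTUX: children AEFX:{A,C,G,T}, RTU:{C} ∩→ {C}; cost 0
[col 6] AF: children A:{G}, F:{A} ∪→ {A,G}; cost 1
[col 6] AFX: children AF:{A,G}, X:{G} ∩→ {G}; cost 0
[col 6] AEFX: children AFX:{G}, E:{A} ∪→ {A,G}; cost 1
[col 6] TU: children T:{T}, U:{T} ∩→ {T}; cost 0
[col 6] RTU: children R:{C}, TU:{T} ∪→ {C,T}; cost 1
[col 6] AEFRTUX: children AEFX:{A,G}, RTU:{C,T} ∪→ {A,C,G,T}; cost 1
[col 7] AF: children A:{A}, F:{G} ∪→ {A,G}; cost 1
[col 7] AFX: children AF:{A,G}, X:{G} ∩→ {G}; cost 0
[col 7] AEFX: children AFX:{G}, E:{G} ∩→ {G}; cost 0
[col 7] TU: children T:{C}, U:{G} ∪→ {C,G}; cost 1
[col 7] RTU: children R:{C}, TU:{C,G} ∩→ {C}; cost 0
[col 7] AEFRTUX: children AEFX:{G}, RTU:{C} ∪→ {C,G}; cost 1
per-site changes: [2, 4, 4, 4, 4, 4, 4, 3]; total = 29

A,G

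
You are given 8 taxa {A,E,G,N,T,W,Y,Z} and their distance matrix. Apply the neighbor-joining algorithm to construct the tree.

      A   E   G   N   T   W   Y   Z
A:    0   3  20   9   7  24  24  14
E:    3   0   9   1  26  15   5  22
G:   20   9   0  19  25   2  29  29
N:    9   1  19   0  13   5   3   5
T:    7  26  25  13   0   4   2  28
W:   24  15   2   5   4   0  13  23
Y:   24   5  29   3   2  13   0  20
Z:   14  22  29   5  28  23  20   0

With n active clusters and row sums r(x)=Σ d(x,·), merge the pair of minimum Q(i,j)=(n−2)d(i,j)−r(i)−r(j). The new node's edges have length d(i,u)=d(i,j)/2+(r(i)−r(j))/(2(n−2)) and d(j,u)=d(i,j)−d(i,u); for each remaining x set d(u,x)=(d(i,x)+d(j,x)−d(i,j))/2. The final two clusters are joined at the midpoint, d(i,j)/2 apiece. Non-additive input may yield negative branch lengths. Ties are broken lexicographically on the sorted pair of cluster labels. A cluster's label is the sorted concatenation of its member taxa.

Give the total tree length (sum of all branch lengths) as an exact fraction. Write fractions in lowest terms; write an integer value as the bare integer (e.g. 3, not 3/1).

1. join G+W (d=2, Q=-207) ⇒ GW; edges |G|=59/12, |W|=-35/12
  updated: d(A,GW)=21, d(E,GW)=11, d(GW,N)=11, d(GW,T)=27/2, d(GW,Y)=20, d(GW,Z)=25
2. join T+Y (d=2, Q=-307/2) ⇒ TY; edges |T|=51/20, |Y|=-11/20
  updated: d(A,TY)=29/2, d(E,TY)=29/2, d(GW,TY)=63/4, d(N,TY)=7, d(TY,Z)=23
3. join N+Z (d=5, Q=-102) ⇒ NZ; edges |N|=-9/2, |Z|=19/2
  updated: d(A,NZ)=9, d(E,NZ)=9, d(GW,NZ)=31/2, d(NZ,TY)=25/2
4. join A+E (d=3, Q=-76) ⇒ AE; edges |A|=19/6, |E|=-1/6
  updated: d(AE,GW)=29/2, d(AE,NZ)=15/2, d(AE,TY)=13
5. join AE+NZ (d=15/2, Q=-111/2) ⇒ AENZ; edges |AE|=29/8, |NZ|=31/8
  updated: d(AENZ,GW)=45/4, d(AENZ,TY)=9
6. join AENZ+GW (d=45/4, Q=-36) ⇒ AEGNWZ; edges |AENZ|=9/4, |GW|=9
  updated: d(AEGNWZ,TY)=27/4
7. join AEGNWZ+TY (d=27/4) ⇒ AEGNTWYZ; edges |AEGNWZ|=27/8, |TY|=27/8
final tree: ((((A:19/6,E:-1/6):29/8,(N:-9/2,Z:19/2):31/8):9/4,(G:59/12,W:-35/12):9):27/8,(T:51/20,Y:-11/20):27/8)
total length: 75/2

75/2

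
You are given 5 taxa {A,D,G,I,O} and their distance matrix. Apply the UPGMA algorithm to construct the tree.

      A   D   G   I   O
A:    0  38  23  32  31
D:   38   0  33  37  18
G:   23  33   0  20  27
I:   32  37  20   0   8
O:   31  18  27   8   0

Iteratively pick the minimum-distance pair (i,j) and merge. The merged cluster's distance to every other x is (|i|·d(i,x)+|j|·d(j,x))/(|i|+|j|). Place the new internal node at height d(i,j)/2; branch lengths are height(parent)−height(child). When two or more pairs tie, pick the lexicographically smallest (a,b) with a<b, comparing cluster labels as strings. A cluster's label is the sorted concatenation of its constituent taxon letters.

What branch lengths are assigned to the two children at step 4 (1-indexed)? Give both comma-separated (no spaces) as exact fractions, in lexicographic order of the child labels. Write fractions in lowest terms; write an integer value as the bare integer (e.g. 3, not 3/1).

2,63/4

1. join I+O (d=8) ⇒ IO; edges |I|=4, |O|=4
  updated: d(A,IO)=63/2, d(D,IO)=55/2, d(G,IO)=47/2
2. join A+G (d=23) ⇒ AG; edges |A|=23/2, |G|=23/2
  updated: d(AG,D)=71/2, d(AG,IO)=55/2
3. join AG+IO (d=55/2) ⇒ AGIO; edges |AG|=9/4, |IO|=39/4
  updated: d(AGIO,D)=63/2
4. join AGIO+D (d=63/2) ⇒ ADGIO; edges |AGIO|=2, |D|=63/4
final tree: (((A:23/2,G:23/2):9/4,(I:4,O:4):39/4):2,D:63/4)
total length: 243/4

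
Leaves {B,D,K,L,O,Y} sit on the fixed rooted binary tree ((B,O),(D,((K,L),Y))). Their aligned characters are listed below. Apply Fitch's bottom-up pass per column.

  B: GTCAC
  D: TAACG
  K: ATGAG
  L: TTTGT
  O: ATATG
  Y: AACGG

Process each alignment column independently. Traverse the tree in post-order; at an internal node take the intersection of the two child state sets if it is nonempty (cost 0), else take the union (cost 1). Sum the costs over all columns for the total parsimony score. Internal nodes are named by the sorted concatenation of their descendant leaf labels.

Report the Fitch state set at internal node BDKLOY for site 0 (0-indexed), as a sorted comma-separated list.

[col 0] BO: children B:{G}, O:{A} ∪→ {A,G}; cost 1
[col 0] KL: children K:{A}, L:{T} ∪→ {A,T}; cost 1
[col 0] KLY: children KL:{A,T}, Y:{A} ∩→ {A}; cost 0
[col 0] DKLY: children D:{T}, KLY:{A} ∪→ {A,T}; cost 1
[col 0] BDKLOY: children BO:{A,G}, DKLY:{A,T} ∩→ {A}; cost 0
[col 1] BO: children B:{T}, O:{T} ∩→ {T}; cost 0
[col 1] KL: children K:{T}, L:{T} ∩→ {T}; cost 0
[col 1] KLY: children KL:{T}, Y:{A} ∪→ {A,T}; cost 1
[col 1] DKLY: children D:{A}, KLY:{A,T} ∩→ {A}; cost 0
[col 1] BDKLOY: children BO:{T}, DKLY:{A} ∪→ {A,T}; cost 1
[col 2] BO: children B:{C}, O:{A} ∪→ {A,C}; cost 1
[col 2] KL: children K:{G}, L:{T} ∪→ {G,T}; cost 1
[col 2] KLY: children KL:{G,T}, Y:{C} ∪→ {C,G,T}; cost 1
[col 2] DKLY: children D:{A}, KLY:{C,G,T} ∪→ {A,C,G,T}; cost 1
[col 2] BDKLOY: children BO:{A,C}, DKLY:{A,C,G,T} ∩→ {A,C}; cost 0
[col 3] BO: children B:{A}, O:{T} ∪→ {A,T}; cost 1
[col 3] KL: children K:{A}, L:{G} ∪→ {A,G}; cost 1
[col 3] KLY: children KL:{A,G}, Y:{G} ∩→ {G}; cost 0
[col 3] DKLY: children D:{C}, KLY:{G} ∪→ {C,G}; cost 1
[col 3] BDKLOY: children BO:{A,T}, DKLY:{C,G} ∪→ {A,C,G,T}; cost 1
[col 4] BO: children B:{C}, O:{G} ∪→ {C,G}; cost 1
[col 4] KL: children K:{G}, L:{T} ∪→ {G,T}; cost 1
[col 4] KLY: children KL:{G,T}, Y:{G} ∩→ {G}; cost 0
[col 4] DKLY: children D:{G}, KLY:{G} ∩→ {G}; cost 0
[col 4] BDKLOY: children BO:{C,G}, DKLY:{G} ∩→ {G}; cost 0
per-site changes: [3, 2, 4, 4, 2]; total = 15

A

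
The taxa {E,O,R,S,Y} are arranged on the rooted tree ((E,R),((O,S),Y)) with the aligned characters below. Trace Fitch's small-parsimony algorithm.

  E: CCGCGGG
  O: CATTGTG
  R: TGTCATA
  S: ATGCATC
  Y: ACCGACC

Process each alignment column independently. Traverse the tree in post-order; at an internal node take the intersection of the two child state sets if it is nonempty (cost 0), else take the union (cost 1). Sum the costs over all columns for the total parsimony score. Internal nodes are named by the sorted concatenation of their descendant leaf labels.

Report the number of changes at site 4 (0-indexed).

[col 0] ER: children E:{C}, R:{T} ∪→ {C,T}; cost 1
[col 0] OS: children O:{C}, S:{A} ∪→ {A,C}; cost 1
[col 0] OSY: children OS:{A,C}, Y:{A} ∩→ {A}; cost 0
[col 0] EORSY: children ER:{C,T}, OSY:{A} ∪→ {A,C,T}; cost 1
[col 1] ER: children E:{C}, R:{G} ∪→ {C,G}; cost 1
[col 1] OS: children O:{A}, S:{T} ∪→ {A,T}; cost 1
[col 1] OSY: children OS:{A,T}, Y:{C} ∪→ {A,C,T}; cost 1
[col 1] EORSY: children ER:{C,G}, OSY:{A,C,T} ∩→ {C}; cost 0
[col 2] ER: children E:{G}, R:{T} ∪→ {G,T}; cost 1
[col 2] OS: children O:{T}, S:{G} ∪→ {G,T}; cost 1
[col 2] OSY: children OS:{G,T}, Y:{C} ∪→ {C,G,T}; cost 1
[col 2] EORSY: children ER:{G,T}, OSY:{C,G,T} ∩→ {G,T}; cost 0
[col 3] ER: children E:{C}, R:{C} ∩→ {C}; cost 0
[col 3] OS: children O:{T}, S:{C} ∪→ {C,T}; cost 1
[col 3] OSY: children OS:{C,T}, Y:{G} ∪→ {C,G,T}; cost 1
[col 3] EORSY: children ER:{C}, OSY:{C,G,T} ∩→ {C}; cost 0
[col 4] ER: children E:{G}, R:{A} ∪→ {A,G}; cost 1
[col 4] OS: children O:{G}, S:{A} ∪→ {A,G}; cost 1
[col 4] OSY: children OS:{A,G}, Y:{A} ∩→ {A}; cost 0
[col 4] EORSY: children ER:{A,G}, OSY:{A} ∩→ {A}; cost 0
[col 5] ER: children E:{G}, R:{T} ∪→ {G,T}; cost 1
[col 5] OS: children O:{T}, S:{T} ∩→ {T}; cost 0
[col 5] OSY: children OS:{T}, Y:{C} ∪→ {C,T}; cost 1
[col 5] EORSY: children ER:{G,T}, OSY:{C,T} ∩→ {T}; cost 0
[col 6] ER: children E:{G}, R:{A} ∪→ {A,G}; cost 1
[col 6] OS: children O:{G}, S:{C} ∪→ {C,G}; cost 1
[col 6] OSY: children OS:{C,G}, Y:{C} ∩→ {C}; cost 0
[col 6] EORSY: children ER:{A,G}, OSY:{C} ∪→ {A,C,G}; cost 1
per-site changes: [3, 3, 3, 2, 2, 2, 3]; total = 18

2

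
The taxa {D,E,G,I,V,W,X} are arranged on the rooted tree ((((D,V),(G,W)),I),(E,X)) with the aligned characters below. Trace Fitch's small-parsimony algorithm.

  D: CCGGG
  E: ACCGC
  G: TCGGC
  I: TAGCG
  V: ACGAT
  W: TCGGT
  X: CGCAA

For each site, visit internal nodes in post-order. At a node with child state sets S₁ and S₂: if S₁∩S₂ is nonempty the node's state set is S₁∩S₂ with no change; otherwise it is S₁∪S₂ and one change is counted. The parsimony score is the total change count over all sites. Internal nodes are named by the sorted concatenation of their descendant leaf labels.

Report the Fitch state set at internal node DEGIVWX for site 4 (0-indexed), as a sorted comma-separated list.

[col 0] DV: children D:{C}, V:{A} ∪→ {A,C}; cost 1
[col 0] GW: children G:{T}, W:{T} ∩→ {T}; cost 0
[col 0] DGVW: children DV:{A,C}, GW:{T} ∪→ {A,C,T}; cost 1
[col 0] DGIVW: children DGVW:{A,C,T}, I:{T} ∩→ {T}; cost 0
[col 0] EX: children E:{A}, X:{C} ∪→ {A,C}; cost 1
[col 0] DEGIVWX: children DGIVW:{T}, EX:{A,C} ∪→ {A,C,T}; cost 1
[col 1] DV: children D:{C}, V:{C} ∩→ {C}; cost 0
[col 1] GW: children G:{C}, W:{C} ∩→ {C}; cost 0
[col 1] DGVW: children DV:{C}, GW:{C} ∩→ {C}; cost 0
[col 1] DGIVW: children DGVW:{C}, I:{A} ∪→ {A,C}; cost 1
[col 1] EX: children E:{C}, X:{G} ∪→ {C,G}; cost 1
[col 1] DEGIVWX: children DGIVW:{A,C}, EX:{C,G} ∩→ {C}; cost 0
[col 2] DV: children D:{G}, V:{G} ∩→ {G}; cost 0
[col 2] GW: children G:{G}, W:{G} ∩→ {G}; cost 0
[col 2] DGVW: children DV:{G}, GW:{G} ∩→ {G}; cost 0
[col 2] DGIVW: children DGVW:{G}, I:{G} ∩→ {G}; cost 0
[col 2] EX: children E:{C}, X:{C} ∩→ {C}; cost 0
[col 2] DEGIVWX: children DGIVW:{G}, EX:{C} ∪→ {C,G}; cost 1
[col 3] DV: children D:{G}, V:{A} ∪→ {A,G}; cost 1
[col 3] GW: children G:{G}, W:{G} ∩→ {G}; cost 0
[col 3] DGVW: children DV:{A,G}, GW:{G} ∩→ {G}; cost 0
[col 3] DGIVW: children DGVW:{G}, I:{C} ∪→ {C,G}; cost 1
[col 3] EX: children E:{G}, X:{A} ∪→ {A,G}; cost 1
[col 3] DEGIVWX: children DGIVW:{C,G}, EX:{A,G} ∩→ {G}; cost 0
[col 4] DV: children D:{G}, V:{T} ∪→ {G,T}; cost 1
[col 4] GW: children G:{C}, W:{T} ∪→ {C,T}; cost 1
[col 4] DGVW: children DV:{G,T}, GW:{C,T} ∩→ {T}; cost 0
[col 4] DGIVW: children DGVW:{T}, I:{G} ∪→ {G,T}; cost 1
[col 4] EX: children E:{C}, X:{A} ∪→ {A,C}; cost 1
[col 4] DEGIVWX: children DGIVW:{G,T}, EX:{A,C} ∪→ {A,C,G,T}; cost 1
per-site changes: [4, 2, 1, 3, 5]; total = 15

A,C,G,T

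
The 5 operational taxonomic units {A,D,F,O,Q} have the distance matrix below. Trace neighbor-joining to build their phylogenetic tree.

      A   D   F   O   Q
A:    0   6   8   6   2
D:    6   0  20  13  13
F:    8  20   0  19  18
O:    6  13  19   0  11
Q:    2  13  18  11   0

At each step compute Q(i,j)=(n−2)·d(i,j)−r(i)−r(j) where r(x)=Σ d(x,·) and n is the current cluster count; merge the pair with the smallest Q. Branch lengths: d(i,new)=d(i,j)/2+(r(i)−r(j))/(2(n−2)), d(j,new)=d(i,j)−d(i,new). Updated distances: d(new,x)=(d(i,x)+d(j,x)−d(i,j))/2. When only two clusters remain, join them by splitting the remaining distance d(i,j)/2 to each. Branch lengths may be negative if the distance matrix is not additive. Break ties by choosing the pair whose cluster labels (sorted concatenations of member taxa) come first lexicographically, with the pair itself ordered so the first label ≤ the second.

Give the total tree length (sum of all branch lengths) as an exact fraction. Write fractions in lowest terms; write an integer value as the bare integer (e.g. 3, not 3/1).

step 1: merge (A,F) at d=8, Q=-63; branch lengths A→-19/6, F→67/6; new cluster AF
  updated: d(AF,D)=9, d(AF,O)=17/2, d(AF,Q)=6
step 2: merge (AF,Q) at d=6, Q=-83/2; branch lengths AF→11/8, Q→37/8; new cluster AFQ
  updated: d(AFQ,D)=8, d(AFQ,O)=27/4
step 3: merge (AFQ,D) at d=8, Q=-111/4; branch lengths AFQ→7/8, D→57/8; new cluster ADFQ
  updated: d(ADFQ,O)=47/8
step 4: merge (ADFQ,O) at d=47/8; branch lengths ADFQ→47/16, O→47/16; new cluster ADFOQ
final tree: ((((A:-19/6,F:67/6):11/8,Q:37/8):7/8,D:57/8):47/16,O:47/16)
total length: 223/8

223/8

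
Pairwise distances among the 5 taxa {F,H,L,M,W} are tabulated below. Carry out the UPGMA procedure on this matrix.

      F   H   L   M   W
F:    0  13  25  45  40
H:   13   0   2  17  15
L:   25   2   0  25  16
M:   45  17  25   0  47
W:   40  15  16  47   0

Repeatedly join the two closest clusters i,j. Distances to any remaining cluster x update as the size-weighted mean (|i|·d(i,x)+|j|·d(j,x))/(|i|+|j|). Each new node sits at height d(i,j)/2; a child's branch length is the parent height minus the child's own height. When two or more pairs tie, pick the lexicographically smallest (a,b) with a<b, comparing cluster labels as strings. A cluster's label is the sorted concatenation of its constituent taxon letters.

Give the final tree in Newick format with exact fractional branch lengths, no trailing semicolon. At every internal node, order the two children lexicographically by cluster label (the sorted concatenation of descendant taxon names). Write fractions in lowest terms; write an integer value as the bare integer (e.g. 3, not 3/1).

1. join H+L (d=2) ⇒ HL; edges |H|=1, |L|=1
  updated: d(F,HL)=19, d(HL,M)=21, d(HL,W)=31/2
2. join HL+W (d=31/2) ⇒ HLW; edges |HL|=27/4, |W|=31/4
  updated: d(F,HLW)=26, d(HLW,M)=89/3
3. join F+HLW (d=26) ⇒ FHLW; edges |F|=13, |HLW|=21/4
  updated: d(FHLW,M)=67/2
4. join FHLW+M (d=67/2) ⇒ FHLMW; edges |FHLW|=15/4, |M|=67/4
final tree: ((F:13,((H:1,L:1):27/4,W:31/4):21/4):15/4,M:67/4)
total length: 221/4

((F:13,((H:1,L:1):27/4,W:31/4):21/4):15/4,M:67/4)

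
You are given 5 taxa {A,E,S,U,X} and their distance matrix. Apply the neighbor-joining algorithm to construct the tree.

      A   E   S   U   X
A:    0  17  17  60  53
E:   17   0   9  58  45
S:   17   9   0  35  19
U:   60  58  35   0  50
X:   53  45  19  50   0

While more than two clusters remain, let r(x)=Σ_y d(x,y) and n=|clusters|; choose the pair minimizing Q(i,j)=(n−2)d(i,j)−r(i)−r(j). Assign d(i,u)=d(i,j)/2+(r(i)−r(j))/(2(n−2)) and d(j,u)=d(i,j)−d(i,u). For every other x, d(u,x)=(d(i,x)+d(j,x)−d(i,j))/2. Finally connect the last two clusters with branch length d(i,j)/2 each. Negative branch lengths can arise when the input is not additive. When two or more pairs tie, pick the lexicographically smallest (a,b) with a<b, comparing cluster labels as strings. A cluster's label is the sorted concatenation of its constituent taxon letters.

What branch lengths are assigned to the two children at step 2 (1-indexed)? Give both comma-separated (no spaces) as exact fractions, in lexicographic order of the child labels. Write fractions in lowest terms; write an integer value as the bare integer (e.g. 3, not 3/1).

step 1: merge (A,E) at d=17, Q=-225; branch lengths A→23/2, E→11/2; new cluster AE
  updated: d(AE,S)=9/2, d(AE,U)=101/2, d(AE,X)=81/2
step 2: merge (AE,S) at d=9/2, Q=-145; branch lengths AE→23/2, S→-7; new cluster AES
  updated: d(AES,U)=81/2, d(AES,X)=55/2
step 3: merge (AES,U) at d=81/2, Q=-118; branch lengths AES→9, U→63/2; new cluster AESU
  updated: d(AESU,X)=37/2
step 4: merge (AESU,X) at d=37/2; branch lengths AESU→37/4, X→37/4; new cluster AESUX
final tree: ((((A:23/2,E:11/2):23/2,S:-7):9,U:63/2):37/4,X:37/4)
total length: 161/2

23/2,-7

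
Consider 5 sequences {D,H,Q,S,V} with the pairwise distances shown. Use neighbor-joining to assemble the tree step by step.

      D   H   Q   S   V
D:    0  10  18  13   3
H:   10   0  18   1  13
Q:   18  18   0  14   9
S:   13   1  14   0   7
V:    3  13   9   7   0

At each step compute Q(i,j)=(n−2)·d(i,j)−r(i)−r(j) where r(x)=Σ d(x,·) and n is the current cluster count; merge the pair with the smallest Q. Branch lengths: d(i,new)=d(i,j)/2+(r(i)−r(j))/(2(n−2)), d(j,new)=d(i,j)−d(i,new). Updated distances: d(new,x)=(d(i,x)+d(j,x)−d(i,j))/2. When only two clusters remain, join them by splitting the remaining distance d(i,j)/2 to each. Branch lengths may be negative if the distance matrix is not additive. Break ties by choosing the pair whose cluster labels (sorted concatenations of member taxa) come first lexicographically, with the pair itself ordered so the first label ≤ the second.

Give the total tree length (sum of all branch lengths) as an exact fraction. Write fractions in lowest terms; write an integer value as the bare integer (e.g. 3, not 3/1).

1. join H+S (d=1, Q=-74) ⇒ HS; edges |H|=5/3, |S|=-2/3
  updated: d(D,HS)=11, d(HS,Q)=31/2, d(HS,V)=19/2
2. join D+V (d=3, Q=-95/2) ⇒ DV; edges |D|=33/8, |V|=-9/8
  updated: d(DV,HS)=35/4, d(DV,Q)=12
3. join DV+HS (d=35/4, Q=-145/4) ⇒ DHSV; edges |DV|=21/8, |HS|=49/8
  updated: d(DHSV,Q)=75/8
4. join DHSV+Q (d=75/8) ⇒ DHQSV; edges |DHSV|=75/16, |Q|=75/16
final tree: (((D:33/8,V:-9/8):21/8,(H:5/3,S:-2/3):49/8):75/16,Q:75/16)
total length: 177/8

177/8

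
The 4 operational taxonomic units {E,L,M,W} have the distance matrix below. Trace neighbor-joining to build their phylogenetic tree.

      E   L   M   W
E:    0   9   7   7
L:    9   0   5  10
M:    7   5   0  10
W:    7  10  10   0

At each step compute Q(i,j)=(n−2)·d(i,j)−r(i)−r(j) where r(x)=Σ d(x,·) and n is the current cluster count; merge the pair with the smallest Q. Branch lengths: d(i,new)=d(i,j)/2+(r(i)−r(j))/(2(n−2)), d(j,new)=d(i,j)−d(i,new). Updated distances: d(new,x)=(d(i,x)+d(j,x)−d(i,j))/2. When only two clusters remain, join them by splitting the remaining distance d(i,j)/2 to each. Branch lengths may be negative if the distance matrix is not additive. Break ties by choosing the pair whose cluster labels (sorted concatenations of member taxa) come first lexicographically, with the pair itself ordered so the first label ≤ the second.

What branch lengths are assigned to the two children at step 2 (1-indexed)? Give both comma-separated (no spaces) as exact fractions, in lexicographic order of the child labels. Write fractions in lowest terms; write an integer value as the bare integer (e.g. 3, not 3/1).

3,3

step 1: merge (E,W) at d=7, Q=-36; branch lengths E→5/2, W→9/2; new cluster EW
  updated: d(EW,L)=6, d(EW,M)=5
step 2: merge (EW,L) at d=6, Q=-16; branch lengths EW→3, L→3; new cluster ELW
  updated: d(ELW,M)=2
step 3: merge (ELW,M) at d=2; branch lengths ELW→1, M→1; new cluster ELMW
final tree: (((E:5/2,W:9/2):3,L:3):1,M:1)
total length: 15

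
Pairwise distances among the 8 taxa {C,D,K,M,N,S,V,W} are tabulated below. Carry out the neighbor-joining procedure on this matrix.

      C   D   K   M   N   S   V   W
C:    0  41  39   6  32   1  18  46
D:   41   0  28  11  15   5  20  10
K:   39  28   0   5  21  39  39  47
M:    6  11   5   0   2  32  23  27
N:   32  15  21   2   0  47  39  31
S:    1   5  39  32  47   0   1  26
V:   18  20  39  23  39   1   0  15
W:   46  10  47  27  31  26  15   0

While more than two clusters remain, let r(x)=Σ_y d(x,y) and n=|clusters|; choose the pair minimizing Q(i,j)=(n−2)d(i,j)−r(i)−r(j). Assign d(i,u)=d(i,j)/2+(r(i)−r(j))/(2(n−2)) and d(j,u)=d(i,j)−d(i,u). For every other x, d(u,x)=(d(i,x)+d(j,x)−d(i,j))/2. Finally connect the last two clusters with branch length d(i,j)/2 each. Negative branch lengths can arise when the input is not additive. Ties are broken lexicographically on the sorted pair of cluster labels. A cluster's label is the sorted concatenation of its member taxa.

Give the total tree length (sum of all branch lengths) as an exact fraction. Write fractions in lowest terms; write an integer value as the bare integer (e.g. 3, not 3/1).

step 1: merge (C,S) at d=1, Q=-328; branch lengths C→19/6, S→-13/6; new cluster CS
  updated: d(CS,D)=45/2, d(CS,K)=77/2, d(CS,M)=37/2, d(CS,N)=39, d(CS,V)=9, d(CS,W)=71/2
step 2: merge (CS,V) at d=9, Q=-263; branch lengths CS→63/10, V→27/10; new cluster CSV
  updated: d(CSV,D)=67/4, d(CSV,K)=137/4, d(CSV,M)=65/4, d(CSV,N)=69/2, d(CSV,W)=83/4
step 3: merge (D,W) at d=10, Q=-353/2; branch lengths D→-15/8, W→95/8; new cluster DW
  updated: d(CSV,DW)=55/4, d(DW,K)=65/2, d(DW,M)=14, d(DW,N)=18
step 4: merge (CSV,DW) at d=55/4, Q=-543/4; branch lengths CSV→247/24, DW→83/24; new cluster CDSVW
  updated: d(CDSVW,K)=53/2, d(CDSVW,M)=33/4, d(CDSVW,N)=155/8
step 5: merge (CDSVW,N) at d=155/8, Q=-231/4; branch lengths CDSVW→101/8, N→27/4; new cluster CDNSVW
  updated: d(CDNSVW,K)=225/16, d(CDNSVW,M)=-73/16
step 6: merge (CDNSVW,K) at d=225/16, Q=-29/2; branch lengths CDNSVW→9/4, K→189/16; new cluster CDKNSVW
  updated: d(CDKNSVW,M)=-109/16
step 7: merge (CDKNSVW,M) at d=-109/16; branch lengths CDKNSVW→-109/32, M→-109/32; new cluster CDKMNSVW
final tree: ((((((C:19/6,S:-13/6):63/10,V:27/10):247/24,(D:-15/8,W:95/8):83/24):101/8,N:27/4):9/4,K:189/16):-109/32,M:-109/32)
total length: 483/8

483/8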